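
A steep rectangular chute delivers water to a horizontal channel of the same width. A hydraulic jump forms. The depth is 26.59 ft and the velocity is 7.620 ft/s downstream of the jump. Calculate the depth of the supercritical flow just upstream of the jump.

y₁ = 3.217 ft

Fr₂ = V₂/√(g·y₂) = 7.620/√(32.2×26.59) = 0.2604.
From the momentum equation (using Fr₂), y₁/y₂ = ½[√(1 + 8Fr₂²) − 1] = ½[√1.5425 − 1] = 0.1210.
y₁ = 0.1210 × 26.59 = 3.217 ft.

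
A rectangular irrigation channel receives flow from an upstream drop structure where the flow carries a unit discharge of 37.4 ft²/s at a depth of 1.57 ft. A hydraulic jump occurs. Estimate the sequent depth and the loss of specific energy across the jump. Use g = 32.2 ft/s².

y₂ = 6.70 ft; ΔE = 3.20 ft

V₁ = q/y₁ = 37.4/1.57 = 23.8 ft/s. Fr₁ = V₁/√(g·y₁) = 23.8/√(32.2×1.57) = 3.35.
By Bélanger, y₂/y₁ = ½[√(1 + 8Fr₁²) − 1] = ½[√90.80 − 1] = 4.26.
y₂ = 4.26 × 1.57 = 6.70 ft.
Head loss: ΔE = (y₂ − y₁)³/(4y₁y₂) = (6.70 − 1.57)³/(4×1.57×6.70) = 135/42.0 = 3.20 ft.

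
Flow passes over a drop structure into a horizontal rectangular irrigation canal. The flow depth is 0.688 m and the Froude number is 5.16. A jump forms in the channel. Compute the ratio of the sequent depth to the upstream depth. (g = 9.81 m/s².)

Fr₁ = 5.16 (given).
From the momentum equation for a rectangular channel, y₂/y₁ = ½[√(1 + 8Fr₁²) − 1] = ½[√214.0 − 1] = 6.81.

y₂/y₁ = 6.81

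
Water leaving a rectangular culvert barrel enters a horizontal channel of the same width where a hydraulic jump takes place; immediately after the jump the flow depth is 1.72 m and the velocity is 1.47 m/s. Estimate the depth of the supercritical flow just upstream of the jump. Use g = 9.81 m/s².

y₁ = 0.364 m

Fr₂ = V₂/√(g·y₂) = 1.47/√(9.81×1.72) = 0.358.
From the momentum equation (using Fr₂), y₁/y₂ = ½[√(1 + 8Fr₂²) − 1] = ½[√2.025 − 1] = 0.211.
y₁ = 0.211 × 1.72 = 0.364 m.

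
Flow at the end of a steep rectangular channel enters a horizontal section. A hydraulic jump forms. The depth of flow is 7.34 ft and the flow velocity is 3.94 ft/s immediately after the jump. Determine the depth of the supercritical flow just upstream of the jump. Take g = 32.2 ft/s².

y₁ = 0.863 ft

Fr₂ = V₂/√(g·y₂) = 3.94/√(32.2×7.34) = 0.256.
The Bélanger relation is symmetric: y₁/y₂ = ½[√(1 + 8Fr₂²) − 1] = ½[√1.525 − 1] = 0.118.
y₁ = 0.118 × 7.34 = 0.863 ft.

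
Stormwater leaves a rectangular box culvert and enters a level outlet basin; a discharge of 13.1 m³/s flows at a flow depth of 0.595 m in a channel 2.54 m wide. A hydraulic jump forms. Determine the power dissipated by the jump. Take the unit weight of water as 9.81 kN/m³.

q = Q/b = 13.1/2.54 = 5.16 m²/s; V₁ = q/y₁ = 8.67 m/s. Fr₁ = V₁/√(g·y₁) = 3.59.
Bélanger equation: y₂/y₁ = ½[√(1 + 8Fr₁²) − 1] = ½[√104.0 − 1] = 4.60.
y₂ = 4.60 × 0.595 = 2.74 m.
Head loss: ΔE = (y₂ − y₁)³/(4y₁y₂) = (2.74 − 0.595)³/(4×0.595×2.74) = 9.82/6.51 = 1.51 m.
P = γ·Q·ΔE = 9.81 × 13.1 × 1.51 = 194 kW.

P = 194 kW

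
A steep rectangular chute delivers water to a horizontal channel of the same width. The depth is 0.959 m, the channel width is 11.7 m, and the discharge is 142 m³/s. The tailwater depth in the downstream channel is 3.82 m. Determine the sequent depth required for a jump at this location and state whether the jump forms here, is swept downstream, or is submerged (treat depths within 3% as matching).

q = Q/b = 142/11.7 = 12.1 m²/s; V₁ = q/y₁ = 12.7 m/s. Fr₁ = V₁/√(g·y₁) = 4.13.
From the momentum equation for a rectangular channel, y₂/y₁ = ½[√(1 + 8Fr₁²) − 1] = ½[√137.2 − 1] = 5.36.
y₂ = 5.36 × 0.959 = 5.14 m.
Tailwater y_tw = 3.82 m: y_tw < y₂, so the jump is swept downstream.

y₂ = 5.14 m; the jump is swept downstream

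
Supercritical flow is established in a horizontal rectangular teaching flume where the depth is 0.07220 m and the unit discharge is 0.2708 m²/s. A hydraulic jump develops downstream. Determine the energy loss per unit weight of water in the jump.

ΔE = 0.3477 m

V₁ = q/y₁ = 0.2708/0.07220 = 3.751 m/s. Fr₁ = V₁/√(g·y₁) = 3.751/√(9.81×0.07220) = 4.457.
Conjugate-depth relation: y₂/y₁ = ½[√(1 + 8Fr₁²) − 1] = ½[√159.89 − 1] = 5.822.
y₂ = 5.822 × 0.07220 = 0.4204 m.
V₂ = q/y₂ = 0.2708/0.4204 = 0.6442 m/s. E₁ = y₁ + V₁²/2g = 0.7892 m; E₂ = y₂ + V₂²/2g = 0.4415 m. ΔE = E₁ − E₂ = 0.3477 m.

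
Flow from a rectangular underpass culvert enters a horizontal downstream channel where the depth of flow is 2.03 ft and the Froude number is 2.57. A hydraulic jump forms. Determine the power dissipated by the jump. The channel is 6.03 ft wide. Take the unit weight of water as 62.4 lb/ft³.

Fr₁ = 2.57 (given).
By Bélanger, y₂/y₁ = ½[√(1 + 8Fr₁²) − 1] = ½[√53.84 − 1] = 3.17.
y₂ = 3.17 × 2.03 = 6.43 ft.
Head loss: ΔE = (y₂ − y₁)³/(4y₁y₂) = (6.43 − 2.03)³/(4×2.03×6.43) = 85.3/52.2 = 1.63 ft.
V₁ = Fr₁·√(g·y₁) = 2.57×√(32.2×2.03) = 20.8 ft/s; q = V₁·y₁ = 42.2 ft²/s. Q = q·b = 42.2 × 6.03 = 254 cfs. P = γ·Q·ΔE/550 = 62.4 × 254 × 1.63 / 550 = 47.1 hp.

P = 47.1 hp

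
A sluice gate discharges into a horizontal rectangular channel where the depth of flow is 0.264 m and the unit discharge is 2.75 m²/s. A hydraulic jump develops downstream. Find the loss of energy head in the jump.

V₁ = q/y₁ = 2.75/0.264 = 10.4 m/s. Fr₁ = V₁/√(g·y₁) = 10.4/√(9.81×0.264) = 6.47.
By Bélanger, y₂/y₁ = ½[√(1 + 8Fr₁²) − 1] = ½[√336.2 − 1] = 8.67.
y₂ = 8.67 × 0.264 = 2.29 m.
Head loss: ΔE = (y₂ − y₁)³/(4y₁y₂) = (2.29 − 0.264)³/(4×0.264×2.29) = 8.29/2.42 = 3.43 m.

ΔE = 3.43 m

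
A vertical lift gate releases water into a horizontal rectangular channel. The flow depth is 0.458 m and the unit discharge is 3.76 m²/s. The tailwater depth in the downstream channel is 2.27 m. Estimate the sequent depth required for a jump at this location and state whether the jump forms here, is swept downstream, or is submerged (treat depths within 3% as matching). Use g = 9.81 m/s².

y₂ = 2.29 m; the jump forms here

V₁ = q/y₁ = 3.76/0.458 = 8.21 m/s. Fr₁ = V₁/√(g·y₁) = 8.21/√(9.81×0.458) = 3.87.
Sequent-depth ratio: y₂/y₁ = ½[√(1 + 8Fr₁²) − 1] = ½[√121.0 − 1] = 5.00.
y₂ = 5.00 × 0.458 = 2.29 m.
Tailwater y_tw = 2.27 m: y_tw ≈ y₂, so the jump forms here.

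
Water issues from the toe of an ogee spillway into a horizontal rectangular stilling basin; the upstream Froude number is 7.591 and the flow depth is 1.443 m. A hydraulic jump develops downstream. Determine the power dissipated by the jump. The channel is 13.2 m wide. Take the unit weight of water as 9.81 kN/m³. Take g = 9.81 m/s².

P = 148553 kW

Fr₁ = 7.591 (given).
From the momentum equation for a rectangular channel, y₂/y₁ = ½[√(1 + 8Fr₁²) − 1] = ½[√461.99 − 1] = 10.25.
y₂ = 10.25 × 1.443 = 14.79 m.
Head loss: ΔE = (y₂ − y₁)³/(4y₁y₂) = (14.79 − 1.443)³/(4×1.443×14.79) = 2376/85.35 = 27.84 m.
V₁ = Fr₁·√(g·y₁) = 7.591×√(9.81×1.443) = 28.56 m/s; q = V₁·y₁ = 41.21 m²/s. Q = q·b = 41.21 × 13.2 = 544.0 m³/s. P = γ·Q·ΔE = 9.81 × 544.0 × 27.84 = 148553 kW.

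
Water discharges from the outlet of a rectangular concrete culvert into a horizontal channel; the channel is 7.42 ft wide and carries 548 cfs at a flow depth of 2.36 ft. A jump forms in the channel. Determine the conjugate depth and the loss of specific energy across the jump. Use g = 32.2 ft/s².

q = Q/b = 548/7.42 = 73.9 ft²/s; V₁ = q/y₁ = 31.3 ft/s. Fr₁ = V₁/√(g·y₁) = 3.59.
Conjugate-depth relation: y₂/y₁ = ½[√(1 + 8Fr₁²) − 1] = ½[√104.1 − 1] = 4.60.
y₂ = 4.60 × 2.36 = 10.9 ft.
V₂ = q/y₂ = 73.9/10.9 = 6.80 ft/s. E₁ = y₁ + V₁²/2g = 17.6 ft; E₂ = y₂ + V₂²/2g = 11.6 ft. ΔE = E₁ − E₂ = 5.99 ft.

y₂ = 10.9 ft; ΔE = 5.99 ft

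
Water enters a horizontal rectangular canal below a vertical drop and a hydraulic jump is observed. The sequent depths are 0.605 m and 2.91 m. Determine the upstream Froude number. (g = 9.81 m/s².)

Fr₁ = 3.74

For a rectangular channel the momentum equation gives q² = ½·g·y₁·y₂·(y₁ + y₂) = ½×9.81×0.605×2.91×3.52 = 30.4.
q = √30.4 = 5.51 m²/s.
V₁ = q/y₁ = 9.11 m/s; Fr₁ = V₁/√(g·y₁) = 3.74.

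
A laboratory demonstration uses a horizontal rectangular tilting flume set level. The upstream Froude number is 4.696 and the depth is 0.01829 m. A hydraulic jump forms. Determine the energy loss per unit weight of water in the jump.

ΔE = 0.1020 m

Fr₁ = 4.696 (given).
By Bélanger, y₂/y₁ = ½[√(1 + 8Fr₁²) − 1] = ½[√177.42 − 1] = 6.160.
y₂ = 6.160 × 0.01829 = 0.1127 m.
V₁ = Fr₁·√(g·y₁) = 4.696×√(9.81×0.01829) = 1.989 m/s; q = V₁·y₁ = 0.03638 m²/s. V₂ = q/y₂ = 0.03638/0.1127 = 0.3229 m/s. E₁ = y₁ + V₁²/2g = 0.2200 m; E₂ = y₂ + V₂²/2g = 0.1180 m. ΔE = E₁ − E₂ = 0.1020 m.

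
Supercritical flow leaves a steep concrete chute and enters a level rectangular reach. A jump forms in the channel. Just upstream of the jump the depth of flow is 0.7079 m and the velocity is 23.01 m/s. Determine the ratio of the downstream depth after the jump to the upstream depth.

Fr₁ = V₁/√(g·y₁) = 23.01/√(9.81×0.7079) = 8.732.
Sequent-depth ratio: y₂/y₁ = ½[√(1 + 8Fr₁²) − 1] = ½[√610.93 − 1] = 11.86.

y₂/y₁ = 11.86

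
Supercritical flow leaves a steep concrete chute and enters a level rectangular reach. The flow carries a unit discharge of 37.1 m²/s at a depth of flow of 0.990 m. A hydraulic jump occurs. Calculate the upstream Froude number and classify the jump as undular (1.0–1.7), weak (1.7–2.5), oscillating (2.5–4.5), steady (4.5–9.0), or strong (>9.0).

Fr₁ = 12.0; strong jump

V₁ = q/y₁ = 37.1/0.990 = 37.5 m/s. Fr₁ = V₁/√(g·y₁) = 37.5/√(9.81×0.990) = 12.0.
Fr₁ = 12.0 lies in the strong range.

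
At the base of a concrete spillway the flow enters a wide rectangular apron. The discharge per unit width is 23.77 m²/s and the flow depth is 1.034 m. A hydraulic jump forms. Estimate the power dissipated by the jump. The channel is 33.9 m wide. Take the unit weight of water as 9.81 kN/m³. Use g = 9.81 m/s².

P = 139392 kW

V₁ = q/y₁ = 23.77/1.034 = 22.99 m/s. Fr₁ = V₁/√(g·y₁) = 22.99/√(9.81×1.034) = 7.218.
Sequent-depth ratio: y₂/y₁ = ½[√(1 + 8Fr₁²) − 1] = ½[√417.79 − 1] = 9.720.
y₂ = 9.720 × 1.034 = 10.05 m.
Head loss: ΔE = (y₂ − y₁)³/(4y₁y₂) = (10.05 − 1.034)³/(4×1.034×10.05) = 733.0/41.57 = 17.63 m.
Q = q·b = 23.77 × 33.9 = 805.8 m³/s. P = γ·Q·ΔE = 9.81 × 805.8 × 17.63 = 139392 kW.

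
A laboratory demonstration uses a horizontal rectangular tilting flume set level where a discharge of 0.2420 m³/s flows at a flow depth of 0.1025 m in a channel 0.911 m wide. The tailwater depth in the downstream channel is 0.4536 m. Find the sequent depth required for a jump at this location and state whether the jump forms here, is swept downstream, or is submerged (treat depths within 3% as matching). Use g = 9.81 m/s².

q = Q/b = 0.2420/0.911 = 0.2656 m²/s; V₁ = q/y₁ = 2.592 m/s. Fr₁ = V₁/√(g·y₁) = 2.585.
Conjugate-depth relation: y₂/y₁ = ½[√(1 + 8Fr₁²) − 1] = ½[√54.437 − 1] = 3.189.
y₂ = 3.189 × 0.1025 = 0.3269 m.
Tailwater y_tw = 0.4536 m: y_tw > y₂, so the jump is submerged.

y₂ = 0.3269 m; the jump is submerged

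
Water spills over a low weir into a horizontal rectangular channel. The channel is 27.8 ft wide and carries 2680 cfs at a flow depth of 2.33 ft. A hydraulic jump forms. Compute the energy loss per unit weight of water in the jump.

ΔE = 13.6 ft

q = Q/b = 2680/27.8 = 96.4 ft²/s; V₁ = q/y₁ = 41.4 ft/s. Fr₁ = V₁/√(g·y₁) = 4.78.
Bélanger equation: y₂/y₁ = ½[√(1 + 8Fr₁²) − 1] = ½[√183.5 − 1] = 6.27.
y₂ = 6.27 × 2.33 = 14.6 ft.
V₂ = q/y₂ = 96.4/14.6 = 6.59 ft/s. E₁ = y₁ + V₁²/2g = 28.9 ft; E₂ = y₂ + V₂²/2g = 15.3 ft. ΔE = E₁ − E₂ = 13.6 ft.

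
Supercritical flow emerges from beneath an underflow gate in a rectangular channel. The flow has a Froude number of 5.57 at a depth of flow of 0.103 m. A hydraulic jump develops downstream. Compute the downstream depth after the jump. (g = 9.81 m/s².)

Fr₁ = 5.57 (given).
Sequent-depth ratio: y₂/y₁ = ½[√(1 + 8Fr₁²) − 1] = ½[√249.2 − 1] = 7.39.
y₂ = 7.39 × 0.103 = 0.761 m.

y₂ = 0.761 m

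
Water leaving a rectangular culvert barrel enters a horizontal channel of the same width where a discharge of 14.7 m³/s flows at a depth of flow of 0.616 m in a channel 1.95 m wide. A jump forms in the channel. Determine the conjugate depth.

q = Q/b = 14.7/1.95 = 7.54 m²/s; V₁ = q/y₁ = 12.2 m/s. Fr₁ = V₁/√(g·y₁) = 4.98.
Bélanger equation: y₂/y₁ = ½[√(1 + 8Fr₁²) − 1] = ½[√199.3 − 1] = 6.56.
y₂ = 6.56 × 0.616 = 4.04 m.

y₂ = 4.04 m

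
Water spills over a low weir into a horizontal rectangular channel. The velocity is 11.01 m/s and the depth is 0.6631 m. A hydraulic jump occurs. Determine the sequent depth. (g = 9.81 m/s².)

Fr₁ = V₁/√(g·y₁) = 11.01/√(9.81×0.6631) = 4.317.
Conjugate-depth relation: y₂/y₁ = ½[√(1 + 8Fr₁²) − 1] = ½[√150.08 − 1] = 5.625.
y₂ = 5.625 × 0.6631 = 3.730 m.

y₂ = 3.730 m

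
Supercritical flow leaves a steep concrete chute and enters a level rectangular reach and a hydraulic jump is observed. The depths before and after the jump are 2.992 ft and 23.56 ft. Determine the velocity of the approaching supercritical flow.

V₁ = 58.02 ft/s

For a rectangular channel the momentum equation gives q² = ½·g·y₁·y₂·(y₁ + y₂) = ½×32.2×2.992×23.56×26.55 = 30134.
q = √30134 = 173.6 ft²/s.
V₁ = q/y₁ = 173.6/2.992 = 58.02 ft/s.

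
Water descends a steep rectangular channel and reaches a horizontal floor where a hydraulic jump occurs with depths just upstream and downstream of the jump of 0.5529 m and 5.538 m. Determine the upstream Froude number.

For a rectangular channel the momentum equation gives q² = ½·g·y₁·y₂·(y₁ + y₂) = ½×9.81×0.5529×5.538×6.091 = 91.48.
q = √91.48 = 9.564 m²/s.
V₁ = q/y₁ = 17.30 m/s; Fr₁ = V₁/√(g·y₁) = 7.428.

Fr₁ = 7.428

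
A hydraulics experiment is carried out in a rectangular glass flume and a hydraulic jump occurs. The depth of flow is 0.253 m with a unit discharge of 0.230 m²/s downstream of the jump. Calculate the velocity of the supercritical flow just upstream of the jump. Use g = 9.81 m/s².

V₂ = q/y₂ = 0.230/0.253 = 0.909 m/s; Fr₂ = V₂/√(g·y₂) = 0.577.
Since the conjugate-depth ratio holds either way, y₁/y₂ = ½[√(1 + 8Fr₂²) − 1] = ½[√3.664 − 1] = 0.457.
y₁ = 0.457 × 0.253 = 0.116 m.
V₁ = q/y₁ = 0.230/0.116 = 1.99 m/s.

V₁ = 1.99 m/s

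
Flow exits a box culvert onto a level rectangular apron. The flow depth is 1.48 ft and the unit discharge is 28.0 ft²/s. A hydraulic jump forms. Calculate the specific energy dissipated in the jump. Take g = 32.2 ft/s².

V₁ = q/y₁ = 28.0/1.48 = 18.9 ft/s. Fr₁ = V₁/√(g·y₁) = 18.9/√(32.2×1.48) = 2.74.
Bélanger equation: y₂/y₁ = ½[√(1 + 8Fr₁²) − 1] = ½[√61.08 − 1] = 3.41.
y₂ = 3.41 × 1.48 = 5.04 ft.
V₂ = q/y₂ = 28.0/5.04 = 5.55 ft/s. E₁ = y₁ + V₁²/2g = 7.04 ft; E₂ = y₂ + V₂²/2g = 5.52 ft. ΔE = E₁ − E₂ = 1.52 ft.

ΔE = 1.52 ft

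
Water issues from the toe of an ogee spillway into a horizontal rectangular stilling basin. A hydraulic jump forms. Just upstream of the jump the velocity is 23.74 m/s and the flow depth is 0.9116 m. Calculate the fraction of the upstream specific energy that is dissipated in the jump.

Fr₁ = V₁/√(g·y₁) = 23.74/√(9.81×0.9116) = 7.939.
From the momentum equation for a rectangular channel, y₂/y₁ = ½[√(1 + 8Fr₁²) − 1] = ½[√505.17 − 1] = 10.74.
y₂ = 10.74 × 0.9116 = 9.789 m.
E₁ = y₁ + V₁²/2g = 29.64 m. ΔE = (y₂ − y₁)³/(4y₁y₂) = 19.60 m. ΔE/E₁ = 19.60/29.64 = 0.661.

ΔE/E₁ = 0.661 (66.1%)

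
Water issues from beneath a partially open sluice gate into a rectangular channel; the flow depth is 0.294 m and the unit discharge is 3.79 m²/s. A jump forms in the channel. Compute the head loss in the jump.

V₁ = q/y₁ = 3.79/0.294 = 12.9 m/s. Fr₁ = V₁/√(g·y₁) = 12.9/√(9.81×0.294) = 7.59.
By Bélanger, y₂/y₁ = ½[√(1 + 8Fr₁²) − 1] = ½[√462.0 − 1] = 10.2.
y₂ = 10.2 × 0.294 = 3.01 m.
V₂ = q/y₂ = 3.79/3.01 = 1.26 m/s. E₁ = y₁ + V₁²/2g = 8.76 m; E₂ = y₂ + V₂²/2g = 3.09 m. ΔE = E₁ − E₂ = 5.67 m.

ΔE = 5.67 m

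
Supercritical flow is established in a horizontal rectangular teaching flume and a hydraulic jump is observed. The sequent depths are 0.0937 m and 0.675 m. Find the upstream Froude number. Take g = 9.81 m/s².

For a rectangular channel the momentum equation gives q² = ½·g·y₁·y₂·(y₁ + y₂) = ½×9.81×0.0937×0.675×0.769 = 0.238.
q = √0.238 = 0.488 m²/s.
V₁ = q/y₁ = 5.21 m/s; Fr₁ = V₁/√(g·y₁) = 5.44.

Fr₁ = 5.44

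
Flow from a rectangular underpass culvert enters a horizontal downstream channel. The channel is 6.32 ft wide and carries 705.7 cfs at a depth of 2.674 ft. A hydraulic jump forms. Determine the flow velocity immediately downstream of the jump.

V₂ = 7.097 ft/s

q = Q/b = 705.7/6.32 = 111.7 ft²/s; V₁ = q/y₁ = 41.76 ft/s. Fr₁ = V₁/√(g·y₁) = 4.500.
Bélanger equation: y₂/y₁ = ½[√(1 + 8Fr₁²) − 1] = ½[√163.02 − 1] = 5.884.
y₂ = 5.884 × 2.674 = 15.73 ft.
V₂ = q/y₂ = 111.7/15.73 = 7.097 ft/s.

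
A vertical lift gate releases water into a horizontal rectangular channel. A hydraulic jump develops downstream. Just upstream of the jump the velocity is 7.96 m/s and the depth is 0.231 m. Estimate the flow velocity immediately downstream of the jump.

Fr₁ = V₁/√(g·y₁) = 7.96/√(9.81×0.231) = 5.29.
Sequent-depth ratio: y₂/y₁ = ½[√(1 + 8Fr₁²) − 1] = ½[√224.7 − 1] = 6.99.
y₂ = 6.99 × 0.231 = 1.62 m.
q = V₁·y₁ = 7.96 × 0.231 = 1.84 m²/s.
V₂ = q/y₂ = 1.84/1.62 = 1.14 m/s.

V₂ = 1.14 m/s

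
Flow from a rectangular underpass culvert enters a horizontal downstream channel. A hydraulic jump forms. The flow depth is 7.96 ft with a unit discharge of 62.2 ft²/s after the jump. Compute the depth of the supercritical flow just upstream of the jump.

V₂ = q/y₂ = 62.2/7.96 = 7.81 ft/s; Fr₂ = V₂/√(g·y₂) = 0.488.
From the momentum equation (using Fr₂), y₁/y₂ = ½[√(1 + 8Fr₂²) − 1] = ½[√2.906 − 1] = 0.352.
y₁ = 0.352 × 7.96 = 2.80 ft.

y₁ = 2.80 ft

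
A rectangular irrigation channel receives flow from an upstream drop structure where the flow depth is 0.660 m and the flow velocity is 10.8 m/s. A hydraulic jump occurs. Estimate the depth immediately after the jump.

Fr₁ = V₁/√(g·y₁) = 10.8/√(9.81×0.660) = 4.24.
Sequent-depth ratio: y₂/y₁ = ½[√(1 + 8Fr₁²) − 1] = ½[√145.1 − 1] = 5.52.
y₂ = 5.52 × 0.660 = 3.65 m.

y₂ = 3.65 m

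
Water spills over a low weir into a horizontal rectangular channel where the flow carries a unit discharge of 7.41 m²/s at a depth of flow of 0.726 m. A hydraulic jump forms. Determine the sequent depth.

y₂ = 3.58 m

V₁ = q/y₁ = 7.41/0.726 = 10.2 m/s. Fr₁ = V₁/√(g·y₁) = 10.2/√(9.81×0.726) = 3.82.
From the momentum equation for a rectangular channel, y₂/y₁ = ½[√(1 + 8Fr₁²) − 1] = ½[√118.0 − 1] = 4.93.
y₂ = 4.93 × 0.726 = 3.58 m.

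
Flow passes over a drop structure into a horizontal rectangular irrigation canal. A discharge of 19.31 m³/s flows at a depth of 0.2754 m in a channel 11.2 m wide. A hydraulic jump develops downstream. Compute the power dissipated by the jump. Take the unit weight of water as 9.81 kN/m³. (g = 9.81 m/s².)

P = 158.7 kW

q = Q/b = 19.31/11.2 = 1.724 m²/s; V₁ = q/y₁ = 6.260 m/s. Fr₁ = V₁/√(g·y₁) = 3.809.
By Bélanger, y₂/y₁ = ½[√(1 + 8Fr₁²) − 1] = ½[√117.05 − 1] = 4.910.
y₂ = 4.910 × 0.2754 = 1.352 m.
Head loss: ΔE = (y₂ − y₁)³/(4y₁y₂) = (1.352 − 0.2754)³/(4×0.2754×1.352) = 1.248/1.489 = 0.8380 m.
P = γ·Q·ΔE = 9.81 × 19.31 × 0.8380 = 158.7 kW.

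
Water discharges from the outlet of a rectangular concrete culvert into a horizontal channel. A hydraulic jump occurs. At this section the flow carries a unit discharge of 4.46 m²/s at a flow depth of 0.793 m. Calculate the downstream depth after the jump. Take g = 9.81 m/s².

y₂ = 1.90 m

V₁ = q/y₁ = 4.46/0.793 = 5.62 m/s. Fr₁ = V₁/√(g·y₁) = 5.62/√(9.81×0.793) = 2.02.
By Bélanger, y₂/y₁ = ½[√(1 + 8Fr₁²) − 1] = ½[√33.53 − 1] = 2.40.
y₂ = 2.40 × 0.793 = 1.90 m.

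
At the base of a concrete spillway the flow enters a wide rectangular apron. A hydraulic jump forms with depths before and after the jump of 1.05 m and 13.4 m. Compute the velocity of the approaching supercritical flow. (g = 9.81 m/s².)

V₁ = 30.1 m/s

For a rectangular channel the momentum equation gives q² = ½·g·y₁·y₂·(y₁ + y₂) = ½×9.81×1.05×13.4×14.5 = 997.
q = √997 = 31.6 m²/s.
V₁ = q/y₁ = 31.6/1.05 = 30.1 m/s.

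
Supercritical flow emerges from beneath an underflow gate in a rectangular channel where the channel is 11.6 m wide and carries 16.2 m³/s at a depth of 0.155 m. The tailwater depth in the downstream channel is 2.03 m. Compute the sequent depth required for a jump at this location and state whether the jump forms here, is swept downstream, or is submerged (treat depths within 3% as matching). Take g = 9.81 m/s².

q = Q/b = 16.2/11.6 = 1.40 m²/s; V₁ = q/y₁ = 9.01 m/s. Fr₁ = V₁/√(g·y₁) = 7.31.
By Bélanger, y₂/y₁ = ½[√(1 + 8Fr₁²) − 1] = ½[√428.1 − 1] = 9.85.
y₂ = 9.85 × 0.155 = 1.53 m.
Tailwater y_tw = 2.03 m: y_tw > y₂, so the jump is submerged.

y₂ = 1.53 m; the jump is submerged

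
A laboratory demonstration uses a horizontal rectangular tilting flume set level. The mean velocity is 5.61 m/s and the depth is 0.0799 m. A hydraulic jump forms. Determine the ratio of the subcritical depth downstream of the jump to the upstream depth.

Fr₁ = V₁/√(g·y₁) = 5.61/√(9.81×0.0799) = 6.34.
By Bélanger, y₂/y₁ = ½[√(1 + 8Fr₁²) − 1] = ½[√322.2 − 1] = 8.48.

y₂/y₁ = 8.48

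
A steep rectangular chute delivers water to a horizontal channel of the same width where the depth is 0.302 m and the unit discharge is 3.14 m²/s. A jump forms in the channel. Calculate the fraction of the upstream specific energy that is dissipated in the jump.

ΔE/E₁ = 0.567 (56.7%)

V₁ = q/y₁ = 3.14/0.302 = 10.4 m/s. Fr₁ = V₁/√(g·y₁) = 10.4/√(9.81×0.302) = 6.04.
By Bélanger, y₂/y₁ = ½[√(1 + 8Fr₁²) − 1] = ½[√292.9 − 1] = 8.06.
y₂ = 8.06 × 0.302 = 2.43 m.
E₁ = y₁ + V₁²/2g = 5.81 m. ΔE = (y₂ − y₁)³/(4y₁y₂) = 3.29 m. ΔE/E₁ = 3.29/5.81 = 0.567.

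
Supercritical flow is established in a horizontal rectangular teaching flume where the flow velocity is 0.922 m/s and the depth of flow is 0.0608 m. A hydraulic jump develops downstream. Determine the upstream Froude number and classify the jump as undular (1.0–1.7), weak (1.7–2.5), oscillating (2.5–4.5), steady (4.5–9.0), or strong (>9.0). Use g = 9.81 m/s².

Fr₁ = V₁/√(g·y₁) = 0.922/√(9.81×0.0608) = 1.19.
Fr₁ = 1.19 lies in the undular range.

Fr₁ = 1.19; undular jump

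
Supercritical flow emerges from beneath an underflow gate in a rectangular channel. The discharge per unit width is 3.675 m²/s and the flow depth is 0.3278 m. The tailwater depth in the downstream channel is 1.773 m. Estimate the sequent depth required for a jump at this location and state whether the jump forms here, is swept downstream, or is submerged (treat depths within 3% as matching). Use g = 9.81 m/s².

y₂ = 2.739 m; the jump is swept downstream

V₁ = q/y₁ = 3.675/0.3278 = 11.21 m/s. Fr₁ = V₁/√(g·y₁) = 11.21/√(9.81×0.3278) = 6.252.
Bélanger equation: y₂/y₁ = ½[√(1 + 8Fr₁²) − 1] = ½[√313.69 − 1] = 8.356.
y₂ = 8.356 × 0.3278 = 2.739 m.
Tailwater y_tw = 1.773 m: y_tw < y₂, so the jump is swept downstream.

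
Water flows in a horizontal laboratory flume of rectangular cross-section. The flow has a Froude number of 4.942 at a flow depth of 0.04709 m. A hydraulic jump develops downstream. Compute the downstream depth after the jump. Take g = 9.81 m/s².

Fr₁ = 4.942 (given).
By Bélanger, y₂/y₁ = ½[√(1 + 8Fr₁²) − 1] = ½[√196.39 − 1] = 6.507.
y₂ = 6.507 × 0.04709 = 0.3064 m.

y₂ = 0.3064 m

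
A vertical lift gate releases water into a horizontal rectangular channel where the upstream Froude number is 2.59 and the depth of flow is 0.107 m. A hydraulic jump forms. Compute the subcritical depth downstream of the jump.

Fr₁ = 2.59 (given).
From the momentum equation for a rectangular channel, y₂/y₁ = ½[√(1 + 8Fr₁²) − 1] = ½[√54.66 − 1] = 3.20.
y₂ = 3.20 × 0.107 = 0.342 m.

y₂ = 0.342 m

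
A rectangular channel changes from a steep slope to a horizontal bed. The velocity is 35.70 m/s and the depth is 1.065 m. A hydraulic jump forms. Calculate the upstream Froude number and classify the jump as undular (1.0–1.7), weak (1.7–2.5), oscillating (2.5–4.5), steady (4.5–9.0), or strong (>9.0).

Fr₁ = V₁/√(g·y₁) = 35.70/√(9.81×1.065) = 11.04.
Fr₁ = 11.04 lies in the strong range.

Fr₁ = 11.04; strong jump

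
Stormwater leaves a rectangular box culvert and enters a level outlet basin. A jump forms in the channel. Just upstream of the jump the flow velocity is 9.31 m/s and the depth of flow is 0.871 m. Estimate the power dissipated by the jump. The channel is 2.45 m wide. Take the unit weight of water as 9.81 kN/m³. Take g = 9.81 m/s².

Fr₁ = V₁/√(g·y₁) = 9.31/√(9.81×0.871) = 3.18.
Sequent-depth ratio: y₂/y₁ = ½[√(1 + 8Fr₁²) − 1] = ½[√82.15 − 1] = 4.03.
y₂ = 4.03 × 0.871 = 3.51 m.
q = V₁·y₁ = 9.31 × 0.871 = 8.11 m²/s. V₂ = q/y₂ = 8.11/3.51 = 2.31 m/s. E₁ = y₁ + V₁²/2g = 5.29 m; E₂ = y₂ + V₂²/2g = 3.78 m. ΔE = E₁ − E₂ = 1.51 m.
Q = q·b = 8.11 × 2.45 = 19.9 m³/s. P = γ·Q·ΔE = 9.81 × 19.9 × 1.51 = 293 kW.

P = 293 kW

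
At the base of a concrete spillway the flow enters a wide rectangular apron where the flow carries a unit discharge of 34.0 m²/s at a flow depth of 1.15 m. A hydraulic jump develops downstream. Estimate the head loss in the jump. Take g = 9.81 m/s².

V₁ = q/y₁ = 34.0/1.15 = 29.6 m/s. Fr₁ = V₁/√(g·y₁) = 29.6/√(9.81×1.15) = 8.80.
Conjugate-depth relation: y₂/y₁ = ½[√(1 + 8Fr₁²) − 1] = ½[√620.8 − 1] = 12.0.
y₂ = 12.0 × 1.15 = 13.8 m.
V₂ = q/y₂ = 34.0/13.8 = 2.47 m/s. E₁ = y₁ + V₁²/2g = 45.7 m; E₂ = y₂ + V₂²/2g = 14.1 m. ΔE = E₁ − E₂ = 31.6 m.

ΔE = 31.6 m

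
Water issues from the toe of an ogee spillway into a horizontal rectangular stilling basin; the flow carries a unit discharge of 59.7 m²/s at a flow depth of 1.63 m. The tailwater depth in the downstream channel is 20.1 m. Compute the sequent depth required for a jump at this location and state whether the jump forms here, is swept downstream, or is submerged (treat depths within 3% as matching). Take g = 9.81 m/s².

V₁ = q/y₁ = 59.7/1.63 = 36.6 m/s. Fr₁ = V₁/√(g·y₁) = 36.6/√(9.81×1.63) = 9.16.
Conjugate-depth relation: y₂/y₁ = ½[√(1 + 8Fr₁²) − 1] = ½[√672.1 − 1] = 12.5.
y₂ = 12.5 × 1.63 = 20.3 m.
Tailwater y_tw = 20.1 m: y_tw ≈ y₂, so the jump forms here.

y₂ = 20.3 m; the jump forms here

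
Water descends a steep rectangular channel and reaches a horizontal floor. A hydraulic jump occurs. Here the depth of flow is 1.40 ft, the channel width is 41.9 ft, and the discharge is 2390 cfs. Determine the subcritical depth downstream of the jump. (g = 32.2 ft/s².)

q = Q/b = 2390/41.9 = 57.0 ft²/s; V₁ = q/y₁ = 40.7 ft/s. Fr₁ = V₁/√(g·y₁) = 6.07.
Bélanger equation: y₂/y₁ = ½[√(1 + 8Fr₁²) − 1] = ½[√295.6 − 1] = 8.10.
y₂ = 8.10 × 1.40 = 11.3 ft.

y₂ = 11.3 ft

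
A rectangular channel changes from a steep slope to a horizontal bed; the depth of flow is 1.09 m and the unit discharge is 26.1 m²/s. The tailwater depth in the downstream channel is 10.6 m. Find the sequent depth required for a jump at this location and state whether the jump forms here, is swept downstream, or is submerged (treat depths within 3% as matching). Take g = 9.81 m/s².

y₂ = 10.8 m; the jump forms here

V₁ = q/y₁ = 26.1/1.09 = 23.9 m/s. Fr₁ = V₁/√(g·y₁) = 23.9/√(9.81×1.09) = 7.32.
Sequent-depth ratio: y₂/y₁ = ½[√(1 + 8Fr₁²) − 1] = ½[√430.0 − 1] = 9.87.
y₂ = 9.87 × 1.09 = 10.8 m.
Tailwater y_tw = 10.6 m: y_tw ≈ y₂, so the jump forms here.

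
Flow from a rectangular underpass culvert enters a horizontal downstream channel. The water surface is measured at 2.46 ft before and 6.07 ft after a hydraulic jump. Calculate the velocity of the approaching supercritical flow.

V₁ = 18.4 ft/s

For a rectangular channel the momentum equation gives q² = ½·g·y₁·y₂·(y₁ + y₂) = ½×32.2×2.46×6.07×8.53 = 2051.
q = √2051 = 45.3 ft²/s.
V₁ = q/y₁ = 45.3/2.46 = 18.4 ft/s.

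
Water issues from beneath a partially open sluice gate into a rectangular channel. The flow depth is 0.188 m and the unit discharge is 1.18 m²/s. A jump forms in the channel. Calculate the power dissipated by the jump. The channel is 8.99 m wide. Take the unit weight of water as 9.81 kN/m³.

V₁ = q/y₁ = 1.18/0.188 = 6.28 m/s. Fr₁ = V₁/√(g·y₁) = 6.28/√(9.81×0.188) = 4.62.
By Bélanger, y₂/y₁ = ½[√(1 + 8Fr₁²) − 1] = ½[√171.9 − 1] = 6.06.
y₂ = 6.06 × 0.188 = 1.14 m.
V₂ = q/y₂ = 1.18/1.14 = 1.04 m/s. E₁ = y₁ + V₁²/2g = 2.20 m; E₂ = y₂ + V₂²/2g = 1.19 m. ΔE = E₁ − E₂ = 1.00 m.
Q = q·b = 1.18 × 8.99 = 10.6 m³/s. P = γ·Q·ΔE = 9.81 × 10.6 × 1.00 = 104 kW.

P = 104 kW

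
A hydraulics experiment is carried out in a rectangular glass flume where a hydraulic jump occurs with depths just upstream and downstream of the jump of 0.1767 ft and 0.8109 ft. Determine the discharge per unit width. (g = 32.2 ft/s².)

For a rectangular channel the momentum equation gives q² = ½·g·y₁·y₂·(y₁ + y₂) = ½×32.2×0.1767×0.8109×0.9876 = 2.278.
q = √2.278 = 1.509 ft²/s.

q = 1.509 ft²/s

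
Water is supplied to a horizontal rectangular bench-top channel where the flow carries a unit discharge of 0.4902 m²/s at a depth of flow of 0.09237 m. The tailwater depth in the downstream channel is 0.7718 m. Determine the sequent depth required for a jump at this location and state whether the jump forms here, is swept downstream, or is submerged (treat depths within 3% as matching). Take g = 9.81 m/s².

V₁ = q/y₁ = 0.4902/0.09237 = 5.307 m/s. Fr₁ = V₁/√(g·y₁) = 5.307/√(9.81×0.09237) = 5.575.
Conjugate-depth relation: y₂/y₁ = ½[√(1 + 8Fr₁²) − 1] = ½[√249.64 − 1] = 7.400.
y₂ = 7.400 × 0.09237 = 0.6835 m.
Tailwater y_tw = 0.7718 m: y_tw > y₂, so the jump is submerged.

y₂ = 0.6835 m; the jump is submerged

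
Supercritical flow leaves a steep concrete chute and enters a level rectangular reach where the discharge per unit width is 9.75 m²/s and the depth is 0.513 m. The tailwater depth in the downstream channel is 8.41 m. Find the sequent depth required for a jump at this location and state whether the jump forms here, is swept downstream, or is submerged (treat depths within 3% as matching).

V₁ = q/y₁ = 9.75/0.513 = 19.0 m/s. Fr₁ = V₁/√(g·y₁) = 19.0/√(9.81×0.513) = 8.47.
From the momentum equation for a rectangular channel, y₂/y₁ = ½[√(1 + 8Fr₁²) − 1] = ½[√575.2 − 1] = 11.5.
y₂ = 11.5 × 0.513 = 5.90 m.
Tailwater y_tw = 8.41 m: y_tw > y₂, so the jump is submerged.

y₂ = 5.90 m; the jump is submerged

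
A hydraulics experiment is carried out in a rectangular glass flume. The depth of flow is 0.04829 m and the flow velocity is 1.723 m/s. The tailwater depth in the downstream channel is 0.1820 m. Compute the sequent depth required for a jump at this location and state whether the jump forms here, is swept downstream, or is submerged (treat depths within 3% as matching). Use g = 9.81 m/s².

y₂ = 0.1485 m; the jump is submerged

Fr₁ = V₁/√(g·y₁) = 1.723/√(9.81×0.04829) = 2.503.
By Bélanger, y₂/y₁ = ½[√(1 + 8Fr₁²) − 1] = ½[√51.134 − 1] = 3.075.
y₂ = 3.075 × 0.04829 = 0.1485 m.
Tailwater y_tw = 0.1820 m: y_tw > y₂, so the jump is submerged.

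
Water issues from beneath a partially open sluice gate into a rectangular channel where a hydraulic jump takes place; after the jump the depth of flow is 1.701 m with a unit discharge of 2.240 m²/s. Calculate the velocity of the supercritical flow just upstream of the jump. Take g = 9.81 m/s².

V₂ = q/y₂ = 2.240/1.701 = 1.317 m/s; Fr₂ = V₂/√(g·y₂) = 0.3224.
From the momentum equation (using Fr₂), y₁/y₂ = ½[√(1 + 8Fr₂²) − 1] = ½[√1.8314 − 1] = 0.1766.
y₁ = 0.1766 × 1.701 = 0.3005 m.
V₁ = q/y₁ = 2.240/0.3005 = 7.455 m/s.

V₁ = 7.455 m/s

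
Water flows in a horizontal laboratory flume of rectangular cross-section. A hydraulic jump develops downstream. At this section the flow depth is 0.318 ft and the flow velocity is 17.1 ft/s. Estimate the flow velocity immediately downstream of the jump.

V₂ = 2.42 ft/s

Fr₁ = V₁/√(g·y₁) = 17.1/√(32.2×0.318) = 5.34.
From the momentum equation for a rectangular channel, y₂/y₁ = ½[√(1 + 8Fr₁²) − 1] = ½[√229.5 − 1] = 7.07.
y₂ = 7.07 × 0.318 = 2.25 ft.
q = V₁·y₁ = 17.1 × 0.318 = 5.44 ft²/s.
V₂ = q/y₂ = 5.44/2.25 = 2.42 ft/s.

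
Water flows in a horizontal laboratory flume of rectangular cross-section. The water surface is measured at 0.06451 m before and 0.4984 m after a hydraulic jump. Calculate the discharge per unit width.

For a rectangular channel the momentum equation gives q² = ½·g·y₁·y₂·(y₁ + y₂) = ½×9.81×0.06451×0.4984×0.5629 = 0.08877.
q = √0.08877 = 0.2979 m²/s.

q = 0.2979 m²/s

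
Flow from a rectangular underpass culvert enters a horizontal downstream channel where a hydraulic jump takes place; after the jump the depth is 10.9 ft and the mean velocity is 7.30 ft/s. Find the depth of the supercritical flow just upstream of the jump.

Fr₂ = V₂/√(g·y₂) = 7.30/√(32.2×10.9) = 0.390.
From the momentum equation (using Fr₂), y₁/y₂ = ½[√(1 + 8Fr₂²) − 1] = ½[√2.215 − 1] = 0.244.
y₁ = 0.244 × 10.9 = 2.66 ft.

y₁ = 2.66 ft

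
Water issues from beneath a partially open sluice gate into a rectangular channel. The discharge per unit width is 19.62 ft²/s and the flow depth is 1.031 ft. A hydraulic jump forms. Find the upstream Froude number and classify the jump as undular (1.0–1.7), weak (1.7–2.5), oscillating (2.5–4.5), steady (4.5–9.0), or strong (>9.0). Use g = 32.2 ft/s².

Fr₁ = 3.303; oscillating jump

V₁ = q/y₁ = 19.62/1.031 = 19.03 ft/s. Fr₁ = V₁/√(g·y₁) = 19.03/√(32.2×1.031) = 3.303.
Fr₁ = 3.303 lies in the oscillating range.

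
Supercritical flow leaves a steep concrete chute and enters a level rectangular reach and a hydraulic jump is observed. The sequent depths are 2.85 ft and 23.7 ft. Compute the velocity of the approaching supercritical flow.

For a rectangular channel the momentum equation gives q² = ½·g·y₁·y₂·(y₁ + y₂) = ½×32.2×2.85×23.7×26.6 = 28872.
q = √28872 = 170 ft²/s.
V₁ = q/y₁ = 170/2.85 = 59.6 ft/s.

V₁ = 59.6 ft/s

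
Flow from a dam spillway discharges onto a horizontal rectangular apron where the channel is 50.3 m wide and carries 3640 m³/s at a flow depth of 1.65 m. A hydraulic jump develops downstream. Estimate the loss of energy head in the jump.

q = Q/b = 3640/50.3 = 72.4 m²/s; V₁ = q/y₁ = 43.9 m/s. Fr₁ = V₁/√(g·y₁) = 10.9.
Sequent-depth ratio: y₂/y₁ = ½[√(1 + 8Fr₁²) − 1] = ½[√951.7 − 1] = 14.9.
y₂ = 14.9 × 1.65 = 24.6 m.
Head loss: ΔE = (y₂ − y₁)³/(4y₁y₂) = (24.6 − 1.65)³/(4×1.65×24.6) = 12129/163 = 74.6 m.

ΔE = 74.6 m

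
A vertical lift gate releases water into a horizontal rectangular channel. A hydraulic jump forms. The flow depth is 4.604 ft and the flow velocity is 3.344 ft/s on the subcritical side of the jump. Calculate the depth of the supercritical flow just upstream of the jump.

y₁ = 0.6130 ft

Fr₂ = V₂/√(g·y₂) = 3.344/√(32.2×4.604) = 0.2746.
The Bélanger relation is symmetric: y₁/y₂ = ½[√(1 + 8Fr₂²) − 1] = ½[√1.6034 − 1] = 0.1331.
y₁ = 0.1331 × 4.604 = 0.6130 ft.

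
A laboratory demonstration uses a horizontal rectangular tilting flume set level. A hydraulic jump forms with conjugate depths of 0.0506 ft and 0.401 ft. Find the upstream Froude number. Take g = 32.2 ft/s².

For a rectangular channel the momentum equation gives q² = ½·g·y₁·y₂·(y₁ + y₂) = ½×32.2×0.0506×0.401×0.452 = 0.148.
q = √0.148 = 0.384 ft²/s.
V₁ = q/y₁ = 7.59 ft/s; Fr₁ = V₁/√(g·y₁) = 5.95.

Fr₁ = 5.95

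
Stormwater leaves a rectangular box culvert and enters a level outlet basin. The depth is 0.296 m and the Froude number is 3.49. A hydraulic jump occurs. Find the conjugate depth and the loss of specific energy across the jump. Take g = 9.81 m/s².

Fr₁ = 3.49 (given).
From the momentum equation for a rectangular channel, y₂/y₁ = ½[√(1 + 8Fr₁²) − 1] = ½[√98.44 − 1] = 4.46.
y₂ = 4.46 × 0.296 = 1.32 m.
V₁ = Fr₁·√(g·y₁) = 3.49×√(9.81×0.296) = 5.95 m/s; q = V₁·y₁ = 1.76 m²/s. V₂ = q/y₂ = 1.76/1.32 = 1.33 m/s. E₁ = y₁ + V₁²/2g = 2.10 m; E₂ = y₂ + V₂²/2g = 1.41 m. ΔE = E₁ − E₂ = 0.688 m.

y₂ = 1.32 m; ΔE = 0.688 m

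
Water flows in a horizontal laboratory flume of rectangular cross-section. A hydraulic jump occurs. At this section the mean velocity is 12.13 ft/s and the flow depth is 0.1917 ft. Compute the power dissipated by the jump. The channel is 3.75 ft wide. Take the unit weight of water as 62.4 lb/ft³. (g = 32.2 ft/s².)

P = 1.177 hp

Fr₁ = V₁/√(g·y₁) = 12.13/√(32.2×0.1917) = 4.882.
Sequent-depth ratio: y₂/y₁ = ½[√(1 + 8Fr₁²) − 1] = ½[√191.69 − 1] = 6.423.
y₂ = 6.423 × 0.1917 = 1.231 ft.
Head loss: ΔE = (y₂ − y₁)³/(4y₁y₂) = (1.231 − 0.1917)³/(4×0.1917×1.231) = 1.123/0.9441 = 1.190 ft.
q = V₁·y₁ = 12.13 × 0.1917 = 2.325 ft²/s. Q = q·b = 2.325 × 3.75 = 8.720 cfs. P = γ·Q·ΔE/550 = 62.4 × 8.720 × 1.190 / 550 = 1.177 hp.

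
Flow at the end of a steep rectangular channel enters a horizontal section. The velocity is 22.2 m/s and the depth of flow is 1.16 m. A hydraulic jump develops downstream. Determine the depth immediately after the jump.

Fr₁ = V₁/√(g·y₁) = 22.2/√(9.81×1.16) = 6.58.
Bélanger equation: y₂/y₁ = ½[√(1 + 8Fr₁²) − 1] = ½[√347.5 − 1] = 8.82.
y₂ = 8.82 × 1.16 = 10.2 m.

y₂ = 10.2 m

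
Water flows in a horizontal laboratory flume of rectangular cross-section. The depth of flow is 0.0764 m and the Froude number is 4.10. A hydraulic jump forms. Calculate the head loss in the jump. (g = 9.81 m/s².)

ΔE = 0.289 m

Fr₁ = 4.10 (given).
By Bélanger, y₂/y₁ = ½[√(1 + 8Fr₁²) − 1] = ½[√135.5 − 1] = 5.32.
y₂ = 5.32 × 0.0764 = 0.406 m.
Head loss: ΔE = (y₂ − y₁)³/(4y₁y₂) = (0.406 − 0.0764)³/(4×0.0764×0.406) = 0.0359/0.124 = 0.289 m.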